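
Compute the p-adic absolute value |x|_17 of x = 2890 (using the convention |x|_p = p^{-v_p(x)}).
|2890|_17 = 1/289

Step 1 — compute v_17(x) by factoring powers of 17 out of the numerator and denominator: v_17(2890) = 2. Step 2 — apply |x|_p = p^{-v_p(x)} = 17^{-2} = 1/289.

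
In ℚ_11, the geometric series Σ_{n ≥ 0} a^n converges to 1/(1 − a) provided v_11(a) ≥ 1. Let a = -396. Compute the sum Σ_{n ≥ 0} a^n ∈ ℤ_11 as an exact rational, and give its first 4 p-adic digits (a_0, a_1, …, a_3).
Σ a^n = 1/(1 − a) = 1/397;  first 4 digits = (1, 8, 5, 2)

v_11(a) = 1 ≥ 1, so the series converges in ℤ_11 to 1/(1 − a) = 1/(1 − (-396)) = 1/397. Expand this rational in ℤ_11: compute digits iteratively via d_i = x_i mod 11, x_{i+1} = (x_i − d_i)/11. The first 4 digits are (1, 8, 5, 2).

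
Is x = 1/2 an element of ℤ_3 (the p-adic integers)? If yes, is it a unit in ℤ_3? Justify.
x ∈ ℤ_3^× (unit); v_3(x) = 0

ℤ_3 = {x ∈ ℚ_3 : v_3(x) ≥ 0} and ℤ_3^× = {x ∈ ℤ_3 : v_3(x) = 0}. Here v_3(1/2) = v_3(num) − v_3(den) = 0; compare against these criteria.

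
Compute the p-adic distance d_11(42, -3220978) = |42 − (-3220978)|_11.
d_11(42, -3220978) = 1/161051

Step 1 — x − y = 42 − (-3220978) = 3221020. Step 2 — v_11(3221020) = 5 (factor: 3221020 = (11^5 · 20); the sign does not affect v_p). Step 3 — |x − y|_11 = 11^{-5} = 1/161051.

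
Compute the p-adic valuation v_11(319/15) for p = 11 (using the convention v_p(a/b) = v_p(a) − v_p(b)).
v_11(319/15) = 1

Factor powers of 11 from the numerator and denominator of the reduced fraction: 319 = 11^1 · 29 and 15 = 11^0 · 15. Apply v_p(a/b) = v_p(a) − v_p(b): v_11(319/15) = 1 − 0 = 1.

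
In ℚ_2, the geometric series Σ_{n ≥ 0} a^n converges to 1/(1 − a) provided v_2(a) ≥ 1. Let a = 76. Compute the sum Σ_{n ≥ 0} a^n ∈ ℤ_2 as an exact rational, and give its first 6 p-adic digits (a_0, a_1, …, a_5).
Σ a^n = 1/(1 − a) = -1/75;  first 6 digits = (1, 0, 1, 1, 1, 0)

v_2(a) = 2 ≥ 1, so the series converges in ℤ_2 to 1/(1 − a) = 1/(1 − 76) = -1/75. Expand this rational in ℤ_2: compute digits iteratively via d_i = x_i mod 2, x_{i+1} = (x_i − d_i)/2. The first 6 digits are (1, 0, 1, 1, 1, 0).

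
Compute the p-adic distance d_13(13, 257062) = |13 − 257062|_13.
d_13(13, 257062) = 1/28561

Step 1 — x − y = 13 − 257062 = -257049. Step 2 — v_13(-257049) = 4 (factor: -257049 = −(13^4 · 9); the sign does not affect v_p). Step 3 — |x − y|_13 = 13^{-4} = 1/28561.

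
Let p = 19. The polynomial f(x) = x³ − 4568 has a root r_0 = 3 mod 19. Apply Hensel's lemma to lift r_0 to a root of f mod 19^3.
r_2 = 1067 (mod 6859)

Hensel: r_{i+1} = r_i − f(r_i)/f′(r_i) mod 19^{i+2}, where f′(x) = 3x². Iterate:
  r_0 = 3 (mod 19)
  r_1 = 345 (mod 361)
  r_2 = 1067 (mod 6859)
Final: r = 1067 with f(r) ≡ 0 mod 19^3.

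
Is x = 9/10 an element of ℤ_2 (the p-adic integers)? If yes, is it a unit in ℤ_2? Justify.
x ∉ ℤ_2 (v_2(x) = -1 < 0)

ℤ_2 = {x ∈ ℚ_2 : v_2(x) ≥ 0} and ℤ_2^× = {x ∈ ℤ_2 : v_2(x) = 0}. Here v_2(9/10) = v_2(num) − v_2(den) = -1; compare against these criteria.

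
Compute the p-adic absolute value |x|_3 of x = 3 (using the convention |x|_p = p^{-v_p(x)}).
|3|_3 = 1/3

Step 1 — compute v_3(x) by factoring powers of 3 out of the numerator and denominator: v_3(3) = 1. Step 2 — apply |x|_p = p^{-v_p(x)} = 3^{-1} = 1/3.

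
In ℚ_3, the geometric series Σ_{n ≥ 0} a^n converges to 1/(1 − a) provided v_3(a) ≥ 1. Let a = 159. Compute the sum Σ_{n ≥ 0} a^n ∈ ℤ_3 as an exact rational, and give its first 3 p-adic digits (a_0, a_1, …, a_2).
Σ a^n = 1/(1 − a) = -1/158;  first 3 digits = (1, 2, 0)

v_3(a) = 1 ≥ 1, so the series converges in ℤ_3 to 1/(1 − a) = 1/(1 − 159) = -1/158. Expand this rational in ℤ_3: compute digits iteratively via d_i = x_i mod 3, x_{i+1} = (x_i − d_i)/3. The first 3 digits are (1, 2, 0).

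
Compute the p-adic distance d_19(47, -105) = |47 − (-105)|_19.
d_19(47, -105) = 1/19

Step 1 — x − y = 47 − (-105) = 152. Step 2 — v_19(152) = 1 (factor: 152 = (19^1 · 8); the sign does not affect v_p). Step 3 — |x − y|_19 = 19^{-1} = 1/19.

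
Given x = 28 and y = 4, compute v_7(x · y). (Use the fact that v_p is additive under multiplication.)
v_7(112) = 1

v_p(x) = 1 (factor: 28 = 7^1 · 4); v_p(y) = 0 (factor: 4 = 7^0 · 4). Additivity: v_p(xy) = v_p(x) + v_p(y) = 1 + 0 = 1. (Direct check: xy = 112 = 7^1 · (16).)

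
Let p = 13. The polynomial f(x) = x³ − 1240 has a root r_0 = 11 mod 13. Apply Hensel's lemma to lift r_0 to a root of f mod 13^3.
r_2 = 1116 (mod 2197)

Hensel: r_{i+1} = r_i − f(r_i)/f′(r_i) mod 13^{i+2}, where f′(x) = 3x². Iterate:
  r_0 = 11 (mod 13)
  r_1 = 102 (mod 169)
  r_2 = 1116 (mod 2197)
Final: r = 1116 with f(r) ≡ 0 mod 13^3.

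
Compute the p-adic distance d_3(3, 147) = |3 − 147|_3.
d_3(3, 147) = 1/9

Step 1 — x − y = 3 − 147 = -144. Step 2 — v_3(-144) = 2 (factor: -144 = −(3^2 · 16); the sign does not affect v_p). Step 3 — |x − y|_3 = 3^{-2} = 1/9.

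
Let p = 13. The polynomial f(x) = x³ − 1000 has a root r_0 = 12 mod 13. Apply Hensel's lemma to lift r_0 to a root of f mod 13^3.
r_2 = 1572 (mod 2197)

Hensel: r_{i+1} = r_i − f(r_i)/f′(r_i) mod 13^{i+2}, where f′(x) = 3x². Iterate:
  r_0 = 12 (mod 13)
  r_1 = 51 (mod 169)
  r_2 = 1572 (mod 2197)
Final: r = 1572 with f(r) ≡ 0 mod 13^3.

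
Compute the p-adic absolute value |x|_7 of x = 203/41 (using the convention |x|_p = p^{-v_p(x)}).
|203/41|_7 = 1/7

Step 1 — compute v_7(x) by factoring powers of 7 out of the numerator and denominator: v_7(203/41) = 1. Step 2 — apply |x|_p = p^{-v_p(x)} = 7^{-1} = 1/7.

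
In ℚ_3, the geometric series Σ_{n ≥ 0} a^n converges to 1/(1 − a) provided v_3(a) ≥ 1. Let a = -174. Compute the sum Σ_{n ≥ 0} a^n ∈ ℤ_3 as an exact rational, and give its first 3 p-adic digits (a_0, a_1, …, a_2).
Σ a^n = 1/(1 − a) = 1/175;  first 3 digits = (1, 2, 2)

v_3(a) = 1 ≥ 1, so the series converges in ℤ_3 to 1/(1 − a) = 1/(1 − (-174)) = 1/175. Expand this rational in ℤ_3: compute digits iteratively via d_i = x_i mod 3, x_{i+1} = (x_i − d_i)/3. The first 3 digits are (1, 2, 2).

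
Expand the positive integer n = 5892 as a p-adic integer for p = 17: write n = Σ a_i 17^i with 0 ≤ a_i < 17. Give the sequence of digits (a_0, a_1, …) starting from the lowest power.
(a_0, a_1, …) = (10, 6, 3, 1)

Repeated division by 17 gives the digits low-to-high: 5892 = 10 + 6·17^1 + 3·17^2 + 1·17^3. Digit sequence: (10, 6, 3, 1).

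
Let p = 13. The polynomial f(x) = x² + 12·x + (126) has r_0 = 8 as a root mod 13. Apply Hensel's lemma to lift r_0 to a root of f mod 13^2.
r_1 = 34 (mod 169)

Hensel: r_{i+1} = r_i − f(r_i)·(f′(r_i))^{-1} mod 13^{i+2}, f′(x) = 2x + 12. Iterate:
  r_0 = 8 (mod 13)
  r_1 = 34 (mod 169)
Final: r = 34 satisfies f(r) ≡ 0 mod 13^2.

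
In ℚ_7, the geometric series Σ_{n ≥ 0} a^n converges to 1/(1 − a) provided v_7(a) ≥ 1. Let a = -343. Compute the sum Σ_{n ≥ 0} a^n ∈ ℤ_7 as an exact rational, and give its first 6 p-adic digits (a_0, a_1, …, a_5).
Σ a^n = 1/(1 − a) = 1/344;  first 6 digits = (1, 0, 0, 6, 6, 6)

v_7(a) = 3 ≥ 1, so the series converges in ℤ_7 to 1/(1 − a) = 1/(1 − (-343)) = 1/344. Expand this rational in ℤ_7: compute digits iteratively via d_i = x_i mod 7, x_{i+1} = (x_i − d_i)/7. The first 6 digits are (1, 0, 0, 6, 6, 6).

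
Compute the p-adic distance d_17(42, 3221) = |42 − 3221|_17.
d_17(42, 3221) = 1/289

Step 1 — x − y = 42 − 3221 = -3179. Step 2 — v_17(-3179) = 2 (factor: -3179 = −(17^2 · 11); the sign does not affect v_p). Step 3 — |x − y|_17 = 17^{-2} = 1/289.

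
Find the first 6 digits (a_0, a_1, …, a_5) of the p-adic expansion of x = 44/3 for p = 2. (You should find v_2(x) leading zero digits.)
(a_0, …, a_5) = (0, 0, 1, 0, 0, 1)

v_2(44/3) = 2, so a_0 = ... = a_1 = 0. Factor out: x = 2^2 · u with u = 11/3 a unit in ℤ_2. Expand u iteratively via a_{v+i} = u_i mod 2, u_{i+1} = (u_i − a_{v+i})/2:
  u_0 = 11/3;  a_2 = 1;  u_1 = (u_0 − 1)/2 = 4/3
  u_1 = 4/3;  a_3 = 0;  u_2 = (u_1 − 0)/2 = 2/3
  u_2 = 2/3;  a_4 = 0;  u_3 = (u_2 − 0)/2 = 1/3
  u_3 = 1/3;  a_5 = 1;  u_4 = (u_3 − 1)/2 = -1/3
Digits: (0, 0, 1, 0, 0, 1).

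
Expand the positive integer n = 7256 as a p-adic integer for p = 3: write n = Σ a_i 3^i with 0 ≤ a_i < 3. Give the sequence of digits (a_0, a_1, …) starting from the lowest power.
(a_0, a_1, …) = (2, 0, 2, 1, 2, 2, 0, 0, 1)

Repeated division by 3 gives the digits low-to-high: 7256 = 2 + 2·3^2 + 1·3^3 + 2·3^4 + 2·3^5 + 1·3^8. Digit sequence: (2, 0, 2, 1, 2, 2, 0, 0, 1).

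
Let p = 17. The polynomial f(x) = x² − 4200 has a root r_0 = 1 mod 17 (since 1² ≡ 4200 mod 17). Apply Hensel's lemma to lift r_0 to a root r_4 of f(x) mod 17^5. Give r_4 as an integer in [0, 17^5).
r_4 = 198765 (mod 1419857)

Hensel's recurrence: r_{i+1} = r_i − f(r_i)·(f′(r_i))^{-1} mod 17^{i+2}, with f′(x) = 2x. Iterate:
  r_0 = 1 (mod 17)
  r_1 = 222 (mod 289)
  r_2 = 2245 (mod 4913)
  r_3 = 31723 (mod 83521)
  r_4 = 198765 (mod 1419857)
Final: r_4 = 198765, and one checks f(r_4) ≡ 0 mod 17^5.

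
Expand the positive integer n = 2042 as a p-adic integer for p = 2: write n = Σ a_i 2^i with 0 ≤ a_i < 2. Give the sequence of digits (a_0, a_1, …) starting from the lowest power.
(a_0, a_1, …) = (0, 1, 0, 1, 1, 1, 1, 1, 1, 1, 1)

Repeated division by 2 gives the digits low-to-high: 2042 = 1·2^1 + 1·2^3 + 1·2^4 + 1·2^5 + 1·2^6 + 1·2^7 + 1·2^8 + 1·2^9 + 1·2^10. Digit sequence: (0, 1, 0, 1, 1, 1, 1, 1, 1, 1, 1).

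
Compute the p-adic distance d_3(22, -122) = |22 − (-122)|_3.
d_3(22, -122) = 1/9

Step 1 — x − y = 22 − (-122) = 144. Step 2 — v_3(144) = 2 (factor: 144 = (3^2 · 16); the sign does not affect v_p). Step 3 — |x − y|_3 = 3^{-2} = 1/9.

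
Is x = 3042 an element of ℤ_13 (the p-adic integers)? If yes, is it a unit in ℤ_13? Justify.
x ∈ ℤ_13 but not a unit; v_13(x) = 2 > 0

ℤ_13 = {x ∈ ℚ_13 : v_13(x) ≥ 0} and ℤ_13^× = {x ∈ ℤ_13 : v_13(x) = 0}. Here v_13(3042) = v_13(num) − v_13(den) = 2; compare against these criteria.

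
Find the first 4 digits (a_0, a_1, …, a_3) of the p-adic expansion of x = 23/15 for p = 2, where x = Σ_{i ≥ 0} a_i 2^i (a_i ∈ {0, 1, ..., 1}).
(a_0, …, a_3) = (1, 0, 0, 1)

v_2(23/15) = 0 (numerator and denominator both coprime to 2), so x ∈ ℤ_2^×. Compute digits iteratively via a_i = x_i mod 2, x_{i+1} = (x_i − a_i)/2, with x_0 = x:
  x_0 = 23/15;  a_0 = 1;  x_1 = (x_0 − 1)/2 = 4/15
  x_1 = 4/15;  a_1 = 0;  x_2 = (x_1 − 0)/2 = 2/15
  x_2 = 2/15;  a_2 = 0;  x_3 = (x_2 − 0)/2 = 1/15
  x_3 = 1/15;  a_3 = 1;  x_4 = (x_3 − 1)/2 = -7/15
Digits: (1, 0, 0, 1).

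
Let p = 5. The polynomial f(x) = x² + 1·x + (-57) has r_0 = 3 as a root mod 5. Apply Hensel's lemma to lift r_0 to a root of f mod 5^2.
r_1 = 13 (mod 25)

Hensel: r_{i+1} = r_i − f(r_i)·(f′(r_i))^{-1} mod 5^{i+2}, f′(x) = 2x + 1. Iterate:
  r_0 = 3 (mod 5)
  r_1 = 13 (mod 25)
Final: r = 13 satisfies f(r) ≡ 0 mod 5^2.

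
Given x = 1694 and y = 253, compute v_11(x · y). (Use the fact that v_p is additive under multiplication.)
v_11(428582) = 3

v_p(x) = 2 (factor: 1694 = 11^2 · 14); v_p(y) = 1 (factor: 253 = 11^1 · 23). Additivity: v_p(xy) = v_p(x) + v_p(y) = 2 + 1 = 3. (Direct check: xy = 428582 = 11^3 · (322).)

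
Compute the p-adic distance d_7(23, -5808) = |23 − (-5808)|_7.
d_7(23, -5808) = 1/343

Step 1 — x − y = 23 − (-5808) = 5831. Step 2 — v_7(5831) = 3 (factor: 5831 = (7^3 · 17); the sign does not affect v_p). Step 3 — |x − y|_7 = 7^{-3} = 1/343.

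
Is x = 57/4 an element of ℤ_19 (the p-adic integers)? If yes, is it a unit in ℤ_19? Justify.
x ∈ ℤ_19 but not a unit; v_19(x) = 1 > 0

ℤ_19 = {x ∈ ℚ_19 : v_19(x) ≥ 0} and ℤ_19^× = {x ∈ ℤ_19 : v_19(x) = 0}. Here v_19(57/4) = v_19(num) − v_19(den) = 1; compare against these criteria.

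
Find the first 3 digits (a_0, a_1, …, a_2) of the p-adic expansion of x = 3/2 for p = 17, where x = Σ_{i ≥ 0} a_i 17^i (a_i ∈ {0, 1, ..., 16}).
(a_0, …, a_2) = (10, 8, 8)

v_17(3/2) = 0 (numerator and denominator both coprime to 17), so x ∈ ℤ_17^×. Compute digits iteratively via a_i = x_i mod 17, x_{i+1} = (x_i − a_i)/17, with x_0 = x:
  x_0 = 3/2;  a_0 = 10;  x_1 = (x_0 − 10)/17 = -1/2
  x_1 = -1/2;  a_1 = 8;  x_2 = (x_1 − 8)/17 = -1/2
  x_2 = -1/2;  a_2 = 8;  x_3 = (x_2 − 8)/17 = -1/2
Digits: (10, 8, 8).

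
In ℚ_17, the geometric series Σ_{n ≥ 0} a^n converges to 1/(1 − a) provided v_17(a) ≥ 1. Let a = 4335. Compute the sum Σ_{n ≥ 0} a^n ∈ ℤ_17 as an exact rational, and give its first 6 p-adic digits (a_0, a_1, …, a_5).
Σ a^n = 1/(1 − a) = -1/4334;  first 6 digits = (1, 0, 15, 0, 4, 13)

v_17(a) = 2 ≥ 1, so the series converges in ℤ_17 to 1/(1 − a) = 1/(1 − 4335) = -1/4334. Expand this rational in ℤ_17: compute digits iteratively via d_i = x_i mod 17, x_{i+1} = (x_i − d_i)/17. The first 6 digits are (1, 0, 15, 0, 4, 13).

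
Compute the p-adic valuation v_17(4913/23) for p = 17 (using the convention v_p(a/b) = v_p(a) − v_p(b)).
v_17(4913/23) = 3

Factor powers of 17 from the numerator and denominator of the reduced fraction: 4913 = 17^3 · 1 and 23 = 17^0 · 23. Apply v_p(a/b) = v_p(a) − v_p(b): v_17(4913/23) = 3 − 0 = 3.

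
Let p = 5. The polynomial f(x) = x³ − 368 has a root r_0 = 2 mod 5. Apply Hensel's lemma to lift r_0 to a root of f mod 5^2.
r_1 = 7 (mod 25)

Hensel: r_{i+1} = r_i − f(r_i)/f′(r_i) mod 5^{i+2}, where f′(x) = 3x². Iterate:
  r_0 = 2 (mod 5)
  r_1 = 7 (mod 25)
Final: r = 7 with f(r) ≡ 0 mod 5^2.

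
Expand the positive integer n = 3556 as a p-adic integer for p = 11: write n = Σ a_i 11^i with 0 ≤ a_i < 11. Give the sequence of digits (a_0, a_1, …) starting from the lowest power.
(a_0, a_1, …) = (3, 4, 7, 2)

Repeated division by 11 gives the digits low-to-high: 3556 = 3 + 4·11^1 + 7·11^2 + 2·11^3. Digit sequence: (3, 4, 7, 2).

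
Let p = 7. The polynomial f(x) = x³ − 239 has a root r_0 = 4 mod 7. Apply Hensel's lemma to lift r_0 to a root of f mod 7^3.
r_2 = 319 (mod 343)

Hensel: r_{i+1} = r_i − f(r_i)/f′(r_i) mod 7^{i+2}, where f′(x) = 3x². Iterate:
  r_0 = 4 (mod 7)
  r_1 = 25 (mod 49)
  r_2 = 319 (mod 343)
Final: r = 319 with f(r) ≡ 0 mod 7^3.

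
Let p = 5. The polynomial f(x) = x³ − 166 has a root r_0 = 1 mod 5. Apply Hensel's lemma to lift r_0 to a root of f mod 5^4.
r_3 = 156 (mod 625)

Hensel: r_{i+1} = r_i − f(r_i)/f′(r_i) mod 5^{i+2}, where f′(x) = 3x². Iterate:
  r_0 = 1 (mod 5)
  r_1 = 6 (mod 25)
  r_2 = 31 (mod 125)
  r_3 = 156 (mod 625)
Final: r = 156 with f(r) ≡ 0 mod 5^4.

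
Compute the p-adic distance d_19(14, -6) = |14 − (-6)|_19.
d_19(14, -6) = 1

Step 1 — x − y = 14 − (-6) = 20. Step 2 — v_19(20) = 0 (factor: 20 = (19^0 · 20); the sign does not affect v_p). Step 3 — |x − y|_19 = 19^{0} = 1.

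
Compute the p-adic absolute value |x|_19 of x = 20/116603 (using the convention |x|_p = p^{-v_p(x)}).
|20/116603|_19 = 6859

Step 1 — compute v_19(x) by factoring powers of 19 out of the numerator and denominator: v_19(20/116603) = -3. Step 2 — apply |x|_p = p^{-v_p(x)} = 19^{3} = 6859.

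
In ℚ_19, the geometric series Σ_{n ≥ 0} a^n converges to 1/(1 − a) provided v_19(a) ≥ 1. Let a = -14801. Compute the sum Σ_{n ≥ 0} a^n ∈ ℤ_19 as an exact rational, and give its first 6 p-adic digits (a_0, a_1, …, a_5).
Σ a^n = 1/(1 − a) = 1/14802;  first 6 digits = (1, 0, 16, 16, 8, 12)

v_19(a) = 2 ≥ 1, so the series converges in ℤ_19 to 1/(1 − a) = 1/(1 − (-14801)) = 1/14802. Expand this rational in ℤ_19: compute digits iteratively via d_i = x_i mod 19, x_{i+1} = (x_i − d_i)/19. The first 6 digits are (1, 0, 16, 16, 8, 12).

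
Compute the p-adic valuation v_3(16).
v_3(16) = 0

v_3(n) is the largest exponent k such that 3^k divides n. Factor out: 16 = 3^0 · 16. (Sign doesn't affect v_p.) So v_3(16) = 0.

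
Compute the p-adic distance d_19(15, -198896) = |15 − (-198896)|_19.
d_19(15, -198896) = 1/6859

Step 1 — x − y = 15 − (-198896) = 198911. Step 2 — v_19(198911) = 3 (factor: 198911 = (19^3 · 29); the sign does not affect v_p). Step 3 — |x − y|_19 = 19^{-3} = 1/6859.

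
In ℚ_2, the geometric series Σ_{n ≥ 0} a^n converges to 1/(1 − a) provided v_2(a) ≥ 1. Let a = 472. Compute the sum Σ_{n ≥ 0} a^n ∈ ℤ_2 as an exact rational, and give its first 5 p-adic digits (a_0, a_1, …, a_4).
Σ a^n = 1/(1 − a) = -1/471;  first 5 digits = (1, 0, 0, 1, 1)

v_2(a) = 3 ≥ 1, so the series converges in ℤ_2 to 1/(1 − a) = 1/(1 − 472) = -1/471. Expand this rational in ℤ_2: compute digits iteratively via d_i = x_i mod 2, x_{i+1} = (x_i − d_i)/2. The first 5 digits are (1, 0, 0, 1, 1).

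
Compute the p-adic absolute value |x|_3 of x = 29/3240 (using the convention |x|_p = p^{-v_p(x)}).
|29/3240|_3 = 81

Step 1 — compute v_3(x) by factoring powers of 3 out of the numerator and denominator: v_3(29/3240) = -4. Step 2 — apply |x|_p = p^{-v_p(x)} = 3^{4} = 81.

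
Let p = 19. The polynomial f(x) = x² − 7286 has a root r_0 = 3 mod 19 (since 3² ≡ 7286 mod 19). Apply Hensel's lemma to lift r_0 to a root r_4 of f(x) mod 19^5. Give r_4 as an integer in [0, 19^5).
r_4 = 1057201 (mod 2476099)

Hensel's recurrence: r_{i+1} = r_i − f(r_i)·(f′(r_i))^{-1} mod 19^{i+2}, with f′(x) = 2x. Iterate:
  r_0 = 3 (mod 19)
  r_1 = 193 (mod 361)
  r_2 = 915 (mod 6859)
  r_3 = 14633 (mod 130321)
  r_4 = 1057201 (mod 2476099)
Final: r_4 = 1057201, and one checks f(r_4) ≡ 0 mod 19^5.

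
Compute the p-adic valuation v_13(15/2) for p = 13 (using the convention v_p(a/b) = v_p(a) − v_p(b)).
v_13(15/2) = 0

Factor powers of 13 from the numerator and denominator of the reduced fraction: 15 = 13^0 · 15 and 2 = 13^0 · 2. Apply v_p(a/b) = v_p(a) − v_p(b): v_13(15/2) = 0 − 0 = 0.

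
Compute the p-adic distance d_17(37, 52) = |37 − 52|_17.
d_17(37, 52) = 1

Step 1 — x − y = 37 − 52 = -15. Step 2 — v_17(-15) = 0 (factor: -15 = −(17^0 · 15); the sign does not affect v_p). Step 3 — |x − y|_17 = 17^{0} = 1.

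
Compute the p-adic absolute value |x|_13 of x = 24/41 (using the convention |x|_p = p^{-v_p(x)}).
|24/41|_13 = 1

Step 1 — compute v_13(x) by factoring powers of 13 out of the numerator and denominator: v_13(24/41) = 0. Step 2 — apply |x|_p = p^{-v_p(x)} = 13^{0} = 1.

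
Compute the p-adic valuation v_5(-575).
v_5(-575) = 2

v_5(n) is the largest exponent k such that 5^k divides n. Factor out: -575 = -5^2 · 23. (Sign doesn't affect v_p.) So v_5(-575) = 2.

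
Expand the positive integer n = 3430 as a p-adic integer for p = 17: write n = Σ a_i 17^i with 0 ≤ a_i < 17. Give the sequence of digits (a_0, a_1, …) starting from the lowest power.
(a_0, a_1, …) = (13, 14, 11)

Repeated division by 17 gives the digits low-to-high: 3430 = 13 + 14·17^1 + 11·17^2. Digit sequence: (13, 14, 11).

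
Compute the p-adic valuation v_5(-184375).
v_5(-184375) = 5

v_5(n) is the largest exponent k such that 5^k divides n. Factor out: -184375 = -5^5 · 59. (Sign doesn't affect v_p.) So v_5(-184375) = 5.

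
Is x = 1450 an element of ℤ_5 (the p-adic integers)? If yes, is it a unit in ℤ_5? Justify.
x ∈ ℤ_5 but not a unit; v_5(x) = 2 > 0

ℤ_5 = {x ∈ ℚ_5 : v_5(x) ≥ 0} and ℤ_5^× = {x ∈ ℤ_5 : v_5(x) = 0}. Here v_5(1450) = v_5(num) − v_5(den) = 2; compare against these criteria.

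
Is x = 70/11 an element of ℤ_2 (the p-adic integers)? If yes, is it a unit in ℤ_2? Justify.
x ∈ ℤ_2 but not a unit; v_2(x) = 1 > 0

ℤ_2 = {x ∈ ℚ_2 : v_2(x) ≥ 0} and ℤ_2^× = {x ∈ ℤ_2 : v_2(x) = 0}. Here v_2(70/11) = v_2(num) − v_2(den) = 1; compare against these criteria.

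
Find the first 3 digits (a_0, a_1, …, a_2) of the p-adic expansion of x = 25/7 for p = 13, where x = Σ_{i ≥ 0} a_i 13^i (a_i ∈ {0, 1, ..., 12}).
(a_0, …, a_2) = (11, 5, 7)

v_13(25/7) = 0 (numerator and denominator both coprime to 13), so x ∈ ℤ_13^×. Compute digits iteratively via a_i = x_i mod 13, x_{i+1} = (x_i − a_i)/13, with x_0 = x:
  x_0 = 25/7;  a_0 = 11;  x_1 = (x_0 − 11)/13 = -4/7
  x_1 = -4/7;  a_1 = 5;  x_2 = (x_1 − 5)/13 = -3/7
  x_2 = -3/7;  a_2 = 7;  x_3 = (x_2 − 7)/13 = -4/7
Digits: (11, 5, 7).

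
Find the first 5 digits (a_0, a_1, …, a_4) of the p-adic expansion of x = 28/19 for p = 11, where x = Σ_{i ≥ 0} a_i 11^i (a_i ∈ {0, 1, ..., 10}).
(a_0, …, a_4) = (9, 8, 5, 7, 8)

v_11(28/19) = 0 (numerator and denominator both coprime to 11), so x ∈ ℤ_11^×. Compute digits iteratively via a_i = x_i mod 11, x_{i+1} = (x_i − a_i)/11, with x_0 = x:
  x_0 = 28/19;  a_0 = 9;  x_1 = (x_0 − 9)/11 = -13/19
  x_1 = -13/19;  a_1 = 8;  x_2 = (x_1 − 8)/11 = -15/19
  x_2 = -15/19;  a_2 = 5;  x_3 = (x_2 − 5)/11 = -10/19
  x_3 = -10/19;  a_3 = 7;  x_4 = (x_3 − 7)/11 = -13/19
  x_4 = -13/19;  a_4 = 8;  x_5 = (x_4 − 8)/11 = -15/19
Digits: (9, 8, 5, 7, 8).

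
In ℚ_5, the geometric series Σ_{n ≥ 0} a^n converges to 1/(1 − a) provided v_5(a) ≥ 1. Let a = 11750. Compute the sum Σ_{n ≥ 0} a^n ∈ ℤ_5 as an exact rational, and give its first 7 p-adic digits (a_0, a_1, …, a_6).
Σ a^n = 1/(1 − a) = -1/11749;  first 7 digits = (1, 0, 0, 4, 3, 3, 1)

v_5(a) = 3 ≥ 1, so the series converges in ℤ_5 to 1/(1 − a) = 1/(1 − 11750) = -1/11749. Expand this rational in ℤ_5: compute digits iteratively via d_i = x_i mod 5, x_{i+1} = (x_i − d_i)/5. The first 7 digits are (1, 0, 0, 4, 3, 3, 1).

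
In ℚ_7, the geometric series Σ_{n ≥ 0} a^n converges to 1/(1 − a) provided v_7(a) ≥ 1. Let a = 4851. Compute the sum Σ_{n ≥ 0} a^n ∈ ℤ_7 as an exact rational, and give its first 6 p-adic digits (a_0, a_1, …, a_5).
Σ a^n = 1/(1 − a) = -1/4850;  first 6 digits = (1, 0, 1, 0, 3, 0)

v_7(a) = 2 ≥ 1, so the series converges in ℤ_7 to 1/(1 − a) = 1/(1 − 4851) = -1/4850. Expand this rational in ℤ_7: compute digits iteratively via d_i = x_i mod 7, x_{i+1} = (x_i − d_i)/7. The first 6 digits are (1, 0, 1, 0, 3, 0).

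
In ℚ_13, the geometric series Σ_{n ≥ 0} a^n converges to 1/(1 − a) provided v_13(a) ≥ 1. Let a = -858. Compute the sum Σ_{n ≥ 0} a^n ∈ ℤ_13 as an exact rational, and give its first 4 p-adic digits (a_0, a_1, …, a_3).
Σ a^n = 1/(1 − a) = 1/859;  first 4 digits = (1, 12, 8, 8)

v_13(a) = 1 ≥ 1, so the series converges in ℤ_13 to 1/(1 − a) = 1/(1 − (-858)) = 1/859. Expand this rational in ℤ_13: compute digits iteratively via d_i = x_i mod 13, x_{i+1} = (x_i − d_i)/13. The first 4 digits are (1, 12, 8, 8).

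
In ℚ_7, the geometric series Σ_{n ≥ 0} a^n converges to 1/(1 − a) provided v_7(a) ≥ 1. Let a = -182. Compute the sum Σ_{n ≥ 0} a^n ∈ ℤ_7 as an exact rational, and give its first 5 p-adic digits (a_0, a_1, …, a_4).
Σ a^n = 1/(1 − a) = 1/183;  first 5 digits = (1, 2, 0, 6, 3)

v_7(a) = 1 ≥ 1, so the series converges in ℤ_7 to 1/(1 − a) = 1/(1 − (-182)) = 1/183. Expand this rational in ℤ_7: compute digits iteratively via d_i = x_i mod 7, x_{i+1} = (x_i − d_i)/7. The first 5 digits are (1, 2, 0, 6, 3).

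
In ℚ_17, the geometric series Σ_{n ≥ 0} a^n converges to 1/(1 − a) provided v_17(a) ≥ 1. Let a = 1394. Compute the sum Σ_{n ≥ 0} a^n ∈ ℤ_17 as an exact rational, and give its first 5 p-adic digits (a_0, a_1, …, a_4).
Σ a^n = 1/(1 − a) = -1/1393;  first 5 digits = (1, 14, 13, 11, 16)

v_17(a) = 1 ≥ 1, so the series converges in ℤ_17 to 1/(1 − a) = 1/(1 − 1394) = -1/1393. Expand this rational in ℤ_17: compute digits iteratively via d_i = x_i mod 17, x_{i+1} = (x_i − d_i)/17. The first 5 digits are (1, 14, 13, 11, 16).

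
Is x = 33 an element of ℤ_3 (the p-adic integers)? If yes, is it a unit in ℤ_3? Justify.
x ∈ ℤ_3 but not a unit; v_3(x) = 1 > 0

ℤ_3 = {x ∈ ℚ_3 : v_3(x) ≥ 0} and ℤ_3^× = {x ∈ ℤ_3 : v_3(x) = 0}. Here v_3(33) = v_3(num) − v_3(den) = 1; compare against these criteria.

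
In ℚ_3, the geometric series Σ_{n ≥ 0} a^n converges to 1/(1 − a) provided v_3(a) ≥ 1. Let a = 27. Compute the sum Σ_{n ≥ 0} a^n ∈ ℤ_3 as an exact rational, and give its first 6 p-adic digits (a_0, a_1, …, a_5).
Σ a^n = 1/(1 − a) = -1/26;  first 6 digits = (1, 0, 0, 1, 0, 0)

v_3(a) = 3 ≥ 1, so the series converges in ℤ_3 to 1/(1 − a) = 1/(1 − 27) = -1/26. Expand this rational in ℤ_3: compute digits iteratively via d_i = x_i mod 3, x_{i+1} = (x_i − d_i)/3. The first 6 digits are (1, 0, 0, 1, 0, 0).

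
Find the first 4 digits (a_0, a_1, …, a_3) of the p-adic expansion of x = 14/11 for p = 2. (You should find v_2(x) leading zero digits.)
(a_0, …, a_3) = (0, 1, 0, 1)

v_2(14/11) = 1, so a_0 = ... = a_0 = 0. Factor out: x = 2^1 · u with u = 7/11 a unit in ℤ_2. Expand u iteratively via a_{v+i} = u_i mod 2, u_{i+1} = (u_i − a_{v+i})/2:
  u_0 = 7/11;  a_1 = 1;  u_1 = (u_0 − 1)/2 = -2/11
  u_1 = -2/11;  a_2 = 0;  u_2 = (u_1 − 0)/2 = -1/11
  u_2 = -1/11;  a_3 = 1;  u_3 = (u_2 − 1)/2 = -6/11
Digits: (0, 1, 0, 1).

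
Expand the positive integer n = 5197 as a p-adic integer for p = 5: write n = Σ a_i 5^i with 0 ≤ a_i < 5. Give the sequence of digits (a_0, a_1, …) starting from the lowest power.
(a_0, a_1, …) = (2, 4, 2, 1, 3, 1)

Repeated division by 5 gives the digits low-to-high: 5197 = 2 + 4·5^1 + 2·5^2 + 1·5^3 + 3·5^4 + 1·5^5. Digit sequence: (2, 4, 2, 1, 3, 1).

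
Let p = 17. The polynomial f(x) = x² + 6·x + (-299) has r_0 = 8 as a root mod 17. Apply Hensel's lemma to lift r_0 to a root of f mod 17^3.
r_2 = 739 (mod 4913)

Hensel: r_{i+1} = r_i − f(r_i)·(f′(r_i))^{-1} mod 17^{i+2}, f′(x) = 2x + 6. Iterate:
  r_0 = 8 (mod 17)
  r_1 = 161 (mod 289)
  r_2 = 739 (mod 4913)
Final: r = 739 satisfies f(r) ≡ 0 mod 17^3.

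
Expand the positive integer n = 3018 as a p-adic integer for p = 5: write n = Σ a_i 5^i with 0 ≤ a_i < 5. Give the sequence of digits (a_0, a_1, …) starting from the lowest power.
(a_0, a_1, …) = (3, 3, 0, 4, 4)

Repeated division by 5 gives the digits low-to-high: 3018 = 3 + 3·5^1 + 4·5^3 + 4·5^4. Digit sequence: (3, 3, 0, 4, 4).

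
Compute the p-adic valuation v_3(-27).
v_3(-27) = 3

v_3(n) is the largest exponent k such that 3^k divides n. Factor out: -27 = -3^3 · 1. (Sign doesn't affect v_p.) So v_3(-27) = 3.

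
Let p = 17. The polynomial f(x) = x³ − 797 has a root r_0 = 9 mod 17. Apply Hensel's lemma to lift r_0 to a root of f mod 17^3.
r_2 = 774 (mod 4913)

Hensel: r_{i+1} = r_i − f(r_i)/f′(r_i) mod 17^{i+2}, where f′(x) = 3x². Iterate:
  r_0 = 9 (mod 17)
  r_1 = 196 (mod 289)
  r_2 = 774 (mod 4913)
Final: r = 774 with f(r) ≡ 0 mod 17^3.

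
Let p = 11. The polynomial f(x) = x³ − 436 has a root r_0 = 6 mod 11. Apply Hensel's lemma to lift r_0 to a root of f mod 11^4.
r_3 = 12238 (mod 14641)

Hensel: r_{i+1} = r_i − f(r_i)/f′(r_i) mod 11^{i+2}, where f′(x) = 3x². Iterate:
  r_0 = 6 (mod 11)
  r_1 = 17 (mod 121)
  r_2 = 259 (mod 1331)
  r_3 = 12238 (mod 14641)
Final: r = 12238 with f(r) ≡ 0 mod 11^4.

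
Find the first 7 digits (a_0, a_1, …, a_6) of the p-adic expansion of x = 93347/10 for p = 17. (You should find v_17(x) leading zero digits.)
(a_0, …, a_6) = (0, 0, 0, 7, 15, 11, 1)

v_17(93347/10) = 3, so a_0 = ... = a_2 = 0. Factor out: x = 17^3 · u with u = 19/10 a unit in ℤ_17. Expand u iteratively via a_{v+i} = u_i mod 17, u_{i+1} = (u_i − a_{v+i})/17:
  u_0 = 19/10;  a_3 = 7;  u_1 = (u_0 − 7)/17 = -3/10
  u_1 = -3/10;  a_4 = 15;  u_2 = (u_1 − 15)/17 = -9/10
  u_2 = -9/10;  a_5 = 11;  u_3 = (u_2 − 11)/17 = -7/10
  u_3 = -7/10;  a_6 = 1;  u_4 = (u_3 − 1)/17 = -1/10
Digits: (0, 0, 0, 7, 15, 11, 1).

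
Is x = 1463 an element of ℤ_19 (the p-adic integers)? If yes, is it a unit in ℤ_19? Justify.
x ∈ ℤ_19 but not a unit; v_19(x) = 1 > 0

ℤ_19 = {x ∈ ℚ_19 : v_19(x) ≥ 0} and ℤ_19^× = {x ∈ ℤ_19 : v_19(x) = 0}. Here v_19(1463) = v_19(num) − v_19(den) = 1; compare against these criteria.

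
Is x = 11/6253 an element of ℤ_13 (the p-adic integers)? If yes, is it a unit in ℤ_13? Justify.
x ∉ ℤ_13 (v_13(x) = -2 < 0)

ℤ_13 = {x ∈ ℚ_13 : v_13(x) ≥ 0} and ℤ_13^× = {x ∈ ℤ_13 : v_13(x) = 0}. Here v_13(11/6253) = v_13(num) − v_13(den) = -2; compare against these criteria.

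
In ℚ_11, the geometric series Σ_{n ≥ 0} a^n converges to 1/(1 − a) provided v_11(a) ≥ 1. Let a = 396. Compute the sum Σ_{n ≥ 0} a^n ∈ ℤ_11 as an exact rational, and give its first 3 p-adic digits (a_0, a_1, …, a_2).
Σ a^n = 1/(1 − a) = -1/395;  first 3 digits = (1, 3, 1)

v_11(a) = 1 ≥ 1, so the series converges in ℤ_11 to 1/(1 − a) = 1/(1 − 396) = -1/395. Expand this rational in ℤ_11: compute digits iteratively via d_i = x_i mod 11, x_{i+1} = (x_i − d_i)/11. The first 3 digits are (1, 3, 1).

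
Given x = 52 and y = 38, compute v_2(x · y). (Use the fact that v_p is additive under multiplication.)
v_2(1976) = 3

v_p(x) = 2 (factor: 52 = 2^2 · 13); v_p(y) = 1 (factor: 38 = 2^1 · 19). Additivity: v_p(xy) = v_p(x) + v_p(y) = 2 + 1 = 3. (Direct check: xy = 1976 = 2^3 · (247).)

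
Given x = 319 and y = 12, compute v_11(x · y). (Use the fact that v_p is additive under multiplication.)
v_11(3828) = 1

v_p(x) = 1 (factor: 319 = 11^1 · 29); v_p(y) = 0 (factor: 12 = 11^0 · 12). Additivity: v_p(xy) = v_p(x) + v_p(y) = 1 + 0 = 1. (Direct check: xy = 3828 = 11^1 · (348).)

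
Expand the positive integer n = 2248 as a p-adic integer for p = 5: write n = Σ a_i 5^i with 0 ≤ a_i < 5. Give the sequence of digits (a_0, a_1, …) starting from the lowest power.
(a_0, a_1, …) = (3, 4, 4, 2, 3)

Repeated division by 5 gives the digits low-to-high: 2248 = 3 + 4·5^1 + 4·5^2 + 2·5^3 + 3·5^4. Digit sequence: (3, 4, 4, 2, 3).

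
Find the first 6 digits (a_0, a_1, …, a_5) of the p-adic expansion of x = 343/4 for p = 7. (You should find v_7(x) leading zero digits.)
(a_0, …, a_5) = (0, 0, 0, 2, 5, 1)

v_7(343/4) = 3, so a_0 = ... = a_2 = 0. Factor out: x = 7^3 · u with u = 1/4 a unit in ℤ_7. Expand u iteratively via a_{v+i} = u_i mod 7, u_{i+1} = (u_i − a_{v+i})/7:
  u_0 = 1/4;  a_3 = 2;  u_1 = (u_0 − 2)/7 = -1/4
  u_1 = -1/4;  a_4 = 5;  u_2 = (u_1 − 5)/7 = -3/4
  u_2 = -3/4;  a_5 = 1;  u_3 = (u_2 − 1)/7 = -1/4
Digits: (0, 0, 0, 2, 5, 1).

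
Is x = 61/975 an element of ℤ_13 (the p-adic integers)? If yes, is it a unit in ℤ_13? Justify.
x ∉ ℤ_13 (v_13(x) = -1 < 0)

ℤ_13 = {x ∈ ℚ_13 : v_13(x) ≥ 0} and ℤ_13^× = {x ∈ ℤ_13 : v_13(x) = 0}. Here v_13(61/975) = v_13(num) − v_13(den) = -1; compare against these criteria.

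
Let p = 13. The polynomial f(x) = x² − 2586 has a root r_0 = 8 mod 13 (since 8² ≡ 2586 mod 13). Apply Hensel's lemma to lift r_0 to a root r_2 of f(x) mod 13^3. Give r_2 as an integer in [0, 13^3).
r_2 = 1919 (mod 2197)

Hensel's recurrence: r_{i+1} = r_i − f(r_i)·(f′(r_i))^{-1} mod 13^{i+2}, with f′(x) = 2x. Iterate:
  r_0 = 8 (mod 13)
  r_1 = 60 (mod 169)
  r_2 = 1919 (mod 2197)
Final: r_2 = 1919, and one checks f(r_2) ≡ 0 mod 13^3.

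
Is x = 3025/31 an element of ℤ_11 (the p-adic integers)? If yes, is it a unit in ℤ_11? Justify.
x ∈ ℤ_11 but not a unit; v_11(x) = 2 > 0

ℤ_11 = {x ∈ ℚ_11 : v_11(x) ≥ 0} and ℤ_11^× = {x ∈ ℤ_11 : v_11(x) = 0}. Here v_11(3025/31) = v_11(num) − v_11(den) = 2; compare against these criteria.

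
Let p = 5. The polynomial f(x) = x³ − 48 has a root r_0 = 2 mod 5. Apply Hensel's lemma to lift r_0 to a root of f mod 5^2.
r_1 = 22 (mod 25)

Hensel: r_{i+1} = r_i − f(r_i)/f′(r_i) mod 5^{i+2}, where f′(x) = 3x². Iterate:
  r_0 = 2 (mod 5)
  r_1 = 22 (mod 25)
Final: r = 22 with f(r) ≡ 0 mod 5^2.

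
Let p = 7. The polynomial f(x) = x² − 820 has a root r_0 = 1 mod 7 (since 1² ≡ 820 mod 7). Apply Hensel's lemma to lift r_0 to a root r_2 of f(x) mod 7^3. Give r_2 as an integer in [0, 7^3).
r_2 = 43 (mod 343)

Hensel's recurrence: r_{i+1} = r_i − f(r_i)·(f′(r_i))^{-1} mod 7^{i+2}, with f′(x) = 2x. Iterate:
  r_0 = 1 (mod 7)
  r_1 = 43 (mod 49)
  r_2 = 43 (mod 343)
Final: r_2 = 43, and one checks f(r_2) ≡ 0 mod 7^3.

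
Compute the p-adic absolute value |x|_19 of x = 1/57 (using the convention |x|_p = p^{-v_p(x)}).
|1/57|_19 = 19

Step 1 — compute v_19(x) by factoring powers of 19 out of the numerator and denominator: v_19(1/57) = -1. Step 2 — apply |x|_p = p^{-v_p(x)} = 19^{1} = 19.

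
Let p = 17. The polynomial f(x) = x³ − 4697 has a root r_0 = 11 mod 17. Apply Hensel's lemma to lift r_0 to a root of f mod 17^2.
r_1 = 283 (mod 289)

Hensel: r_{i+1} = r_i − f(r_i)/f′(r_i) mod 17^{i+2}, where f′(x) = 3x². Iterate:
  r_0 = 11 (mod 17)
  r_1 = 283 (mod 289)
Final: r = 283 with f(r) ≡ 0 mod 17^2.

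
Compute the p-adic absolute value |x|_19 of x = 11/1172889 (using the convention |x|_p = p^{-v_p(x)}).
|11/1172889|_19 = 130321

Step 1 — compute v_19(x) by factoring powers of 19 out of the numerator and denominator: v_19(11/1172889) = -4. Step 2 — apply |x|_p = p^{-v_p(x)} = 19^{4} = 130321.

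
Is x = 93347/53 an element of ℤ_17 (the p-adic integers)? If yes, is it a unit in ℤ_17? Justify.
x ∈ ℤ_17 but not a unit; v_17(x) = 3 > 0

ℤ_17 = {x ∈ ℚ_17 : v_17(x) ≥ 0} and ℤ_17^× = {x ∈ ℤ_17 : v_17(x) = 0}. Here v_17(93347/53) = v_17(num) − v_17(den) = 3; compare against these criteria.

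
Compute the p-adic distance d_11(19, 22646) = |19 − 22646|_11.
d_11(19, 22646) = 1/1331

Step 1 — x − y = 19 − 22646 = -22627. Step 2 — v_11(-22627) = 3 (factor: -22627 = −(11^3 · 17); the sign does not affect v_p). Step 3 — |x − y|_11 = 11^{-3} = 1/1331.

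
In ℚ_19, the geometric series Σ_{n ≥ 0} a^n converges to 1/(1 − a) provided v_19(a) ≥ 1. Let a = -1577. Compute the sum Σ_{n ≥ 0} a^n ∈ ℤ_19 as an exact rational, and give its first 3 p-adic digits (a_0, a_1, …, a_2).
Σ a^n = 1/(1 − a) = 1/1578;  first 3 digits = (1, 12, 6)

v_19(a) = 1 ≥ 1, so the series converges in ℤ_19 to 1/(1 − a) = 1/(1 − (-1577)) = 1/1578. Expand this rational in ℤ_19: compute digits iteratively via d_i = x_i mod 19, x_{i+1} = (x_i − d_i)/19. The first 3 digits are (1, 12, 6).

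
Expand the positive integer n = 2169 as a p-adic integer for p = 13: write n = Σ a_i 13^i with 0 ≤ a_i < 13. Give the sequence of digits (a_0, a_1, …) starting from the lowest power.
(a_0, a_1, …) = (11, 10, 12)

Repeated division by 13 gives the digits low-to-high: 2169 = 11 + 10·13^1 + 12·13^2. Digit sequence: (11, 10, 12).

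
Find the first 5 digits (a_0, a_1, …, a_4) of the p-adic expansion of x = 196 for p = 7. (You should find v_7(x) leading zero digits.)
(a_0, …, a_4) = (0, 0, 4, 0, 0)

v_7(196) = 2, so a_0 = ... = a_1 = 0. Factor out: x = 7^2 · u with u = 4 a unit in ℤ_7. Expand u iteratively via a_{v+i} = u_i mod 7, u_{i+1} = (u_i − a_{v+i})/7:
  u_0 = 4;  a_2 = 4;  u_1 = (u_0 − 4)/7 = 0
  u_1 = 0;  a_3 = 0;  u_2 = (u_1 − 0)/7 = 0
  u_2 = 0;  a_4 = 0;  u_3 = (u_2 − 0)/7 = 0
Digits: (0, 0, 4, 0, 0).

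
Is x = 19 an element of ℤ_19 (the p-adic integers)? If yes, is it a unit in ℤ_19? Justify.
x ∈ ℤ_19 but not a unit; v_19(x) = 1 > 0

ℤ_19 = {x ∈ ℚ_19 : v_19(x) ≥ 0} and ℤ_19^× = {x ∈ ℤ_19 : v_19(x) = 0}. Here v_19(19) = v_19(num) − v_19(den) = 1; compare against these criteria.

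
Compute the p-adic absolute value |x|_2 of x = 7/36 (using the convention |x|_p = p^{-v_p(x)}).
|7/36|_2 = 4

Step 1 — compute v_2(x) by factoring powers of 2 out of the numerator and denominator: v_2(7/36) = -2. Step 2 — apply |x|_p = p^{-v_p(x)} = 2^{2} = 4.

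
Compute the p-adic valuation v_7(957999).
v_7(957999) = 5

v_7(n) is the largest exponent k such that 7^k divides n. Factor out: 957999 = 7^5 · 57. (Sign doesn't affect v_p.) So v_7(957999) = 5.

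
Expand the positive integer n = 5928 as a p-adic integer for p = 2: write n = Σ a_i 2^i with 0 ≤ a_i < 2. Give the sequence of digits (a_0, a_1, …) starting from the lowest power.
(a_0, a_1, …) = (0, 0, 0, 1, 0, 1, 0, 0, 1, 1, 1, 0, 1)

Repeated division by 2 gives the digits low-to-high: 5928 = 1·2^3 + 1·2^5 + 1·2^8 + 1·2^9 + 1·2^10 + 1·2^12. Digit sequence: (0, 0, 0, 1, 0, 1, 0, 0, 1, 1, 1, 0, 1).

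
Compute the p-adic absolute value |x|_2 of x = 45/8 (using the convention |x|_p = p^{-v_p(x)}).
|45/8|_2 = 8

Step 1 — compute v_2(x) by factoring powers of 2 out of the numerator and denominator: v_2(45/8) = -3. Step 2 — apply |x|_p = p^{-v_p(x)} = 2^{3} = 8.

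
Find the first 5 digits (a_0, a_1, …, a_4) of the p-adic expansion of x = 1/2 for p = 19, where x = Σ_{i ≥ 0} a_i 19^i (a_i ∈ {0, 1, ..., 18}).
(a_0, …, a_4) = (10, 9, 9, 9, 9)

v_19(1/2) = 0 (numerator and denominator both coprime to 19), so x ∈ ℤ_19^×. Compute digits iteratively via a_i = x_i mod 19, x_{i+1} = (x_i − a_i)/19, with x_0 = x:
  x_0 = 1/2;  a_0 = 10;  x_1 = (x_0 − 10)/19 = -1/2
  x_1 = -1/2;  a_1 = 9;  x_2 = (x_1 − 9)/19 = -1/2
  x_2 = -1/2;  a_2 = 9;  x_3 = (x_2 − 9)/19 = -1/2
  x_3 = -1/2;  a_3 = 9;  x_4 = (x_3 − 9)/19 = -1/2
  x_4 = -1/2;  a_4 = 9;  x_5 = (x_4 − 9)/19 = -1/2
Digits: (10, 9, 9, 9, 9).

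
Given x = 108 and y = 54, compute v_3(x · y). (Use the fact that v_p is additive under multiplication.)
v_3(5832) = 6

v_p(x) = 3 (factor: 108 = 3^3 · 4); v_p(y) = 3 (factor: 54 = 3^3 · 2). Additivity: v_p(xy) = v_p(x) + v_p(y) = 3 + 3 = 6. (Direct check: xy = 5832 = 3^6 · (8).)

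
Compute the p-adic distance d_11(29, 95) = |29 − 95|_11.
d_11(29, 95) = 1/11

Step 1 — x − y = 29 − 95 = -66. Step 2 — v_11(-66) = 1 (factor: -66 = −(11^1 · 6); the sign does not affect v_p). Step 3 — |x − y|_11 = 11^{-1} = 1/11.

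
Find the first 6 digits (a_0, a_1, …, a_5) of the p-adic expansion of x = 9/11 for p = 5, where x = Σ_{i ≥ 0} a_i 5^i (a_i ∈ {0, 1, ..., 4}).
(a_0, …, a_5) = (4, 3, 2, 4, 0, 3)

v_5(9/11) = 0 (numerator and denominator both coprime to 5), so x ∈ ℤ_5^×. Compute digits iteratively via a_i = x_i mod 5, x_{i+1} = (x_i − a_i)/5, with x_0 = x:
  x_0 = 9/11;  a_0 = 4;  x_1 = (x_0 − 4)/5 = -7/11
  x_1 = -7/11;  a_1 = 3;  x_2 = (x_1 − 3)/5 = -8/11
  x_2 = -8/11;  a_2 = 2;  x_3 = (x_2 − 2)/5 = -6/11
  x_3 = -6/11;  a_3 = 4;  x_4 = (x_3 − 4)/5 = -10/11
  x_4 = -10/11;  a_4 = 0;  x_5 = (x_4 − 0)/5 = -2/11
  x_5 = -2/11;  a_5 = 3;  x_6 = (x_5 − 3)/5 = -7/11
Digits: (4, 3, 2, 4, 0, 3).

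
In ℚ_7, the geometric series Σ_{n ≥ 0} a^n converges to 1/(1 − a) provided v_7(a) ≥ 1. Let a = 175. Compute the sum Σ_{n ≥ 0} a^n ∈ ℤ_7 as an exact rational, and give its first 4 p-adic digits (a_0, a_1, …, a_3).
Σ a^n = 1/(1 − a) = -1/174;  first 4 digits = (1, 4, 5, 6)

v_7(a) = 1 ≥ 1, so the series converges in ℤ_7 to 1/(1 − a) = 1/(1 − 175) = -1/174. Expand this rational in ℤ_7: compute digits iteratively via d_i = x_i mod 7, x_{i+1} = (x_i − d_i)/7. The first 4 digits are (1, 4, 5, 6).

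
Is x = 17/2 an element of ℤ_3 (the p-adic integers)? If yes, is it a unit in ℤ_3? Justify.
x ∈ ℤ_3^× (unit); v_3(x) = 0

ℤ_3 = {x ∈ ℚ_3 : v_3(x) ≥ 0} and ℤ_3^× = {x ∈ ℤ_3 : v_3(x) = 0}. Here v_3(17/2) = v_3(num) − v_3(den) = 0; compare against these criteria.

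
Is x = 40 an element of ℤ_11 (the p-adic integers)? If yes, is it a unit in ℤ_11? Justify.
x ∈ ℤ_11^× (unit); v_11(x) = 0

ℤ_11 = {x ∈ ℚ_11 : v_11(x) ≥ 0} and ℤ_11^× = {x ∈ ℤ_11 : v_11(x) = 0}. Here v_11(40) = v_11(num) − v_11(den) = 0; compare against these criteria.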